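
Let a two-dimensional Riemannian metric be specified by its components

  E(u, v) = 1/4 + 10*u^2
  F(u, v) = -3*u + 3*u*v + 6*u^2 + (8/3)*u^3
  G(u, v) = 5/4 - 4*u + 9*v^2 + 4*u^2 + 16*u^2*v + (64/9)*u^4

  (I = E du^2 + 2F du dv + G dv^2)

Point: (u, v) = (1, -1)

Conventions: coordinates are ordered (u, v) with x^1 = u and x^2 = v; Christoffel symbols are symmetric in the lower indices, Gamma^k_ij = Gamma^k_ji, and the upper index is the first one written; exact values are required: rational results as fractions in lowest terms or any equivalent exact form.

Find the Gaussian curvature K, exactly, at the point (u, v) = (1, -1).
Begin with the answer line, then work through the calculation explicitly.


Answer: K = -124688/970225

E = 41/4, F = 8/3, G = 49/36, EG - F^2 = 985/144 at the point
E_u = 20, E_v = 0, F_u = 14, F_v = 3, G_u = 4/9, G_v = -2
E_vv = 0, F_uv = 3, G_uu = 184/3
Compute both Brioschi determinants and normalise by (EG - F^2)^2.
M1 = [[-E_vv/2 + F_uv - G_uu/2, E_u/2, F_u - E_v/2], [F_v - G_u/2, E, F], [G_v/2, F, G]] = [[-83/3, 10, 14], [25/9, 41/4, 8/3], [-1, 8/3, 49/36]]; det M1 = -8449/1296
M2 = [[0, E_v/2, G_u/2], [E_v/2, E, F], [G_u/2, F, G]] = [[0, 0, 2/9], [0, 41/4, 8/3], [2/9, 8/3, 49/36]]; det M2 = -41/81
det M1 - det M2 = -7793/1296; K = -7793/1296 / (985/144)^2 = -124688/970225


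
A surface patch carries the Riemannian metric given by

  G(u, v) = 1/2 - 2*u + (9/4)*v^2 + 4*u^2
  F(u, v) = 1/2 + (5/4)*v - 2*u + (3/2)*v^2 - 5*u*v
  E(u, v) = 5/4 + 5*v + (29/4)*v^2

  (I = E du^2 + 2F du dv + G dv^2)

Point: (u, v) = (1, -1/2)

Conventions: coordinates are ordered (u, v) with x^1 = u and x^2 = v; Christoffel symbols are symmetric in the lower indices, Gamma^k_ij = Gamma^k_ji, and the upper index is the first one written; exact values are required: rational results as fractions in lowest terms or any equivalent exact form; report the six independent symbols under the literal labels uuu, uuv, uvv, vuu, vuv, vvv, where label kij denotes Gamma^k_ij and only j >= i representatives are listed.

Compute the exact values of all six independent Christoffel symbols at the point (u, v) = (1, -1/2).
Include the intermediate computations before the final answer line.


E = 9/16, F = 3/4, G = 49/16 at the point
E_u = 0, E_v = -9/4, F_u = 1/2, F_v = -21/4, G_u = 6, G_v = -9/4
EG - F^2 = 297/256;  g^inv = (256/297) * [[49/16, -3/4], [-3/4, 9/16]]
first-kind symbols [ij,l] = (1/2)(d_i g_jl + d_j g_il - d_l g_ij): [uu,u] = E_u/2 = 0, [uu,v] = F_u - E_v/2 = 13/8, [uv,u] = E_v/2 = -9/8, [uv,v] = G_u/2 = 3, [vv,u] = F_v - G_u/2 = -33/4, [vv,v] = G_v/2 = -9/8
Gamma^u_ij = (G*[ij,u] - F*[ij,v])/(EG - F^2), Gamma^v_ij = (E*[ij,v] - F*[ij,u])/(EG - F^2)

Answer: Gamma_uuu = -104/99, Gamma_uuv = -54/11, Gamma_uvv = -2084/99, Gamma_vuu = 26/33, Gamma_vuv = 24/11, Gamma_vvv = 158/33


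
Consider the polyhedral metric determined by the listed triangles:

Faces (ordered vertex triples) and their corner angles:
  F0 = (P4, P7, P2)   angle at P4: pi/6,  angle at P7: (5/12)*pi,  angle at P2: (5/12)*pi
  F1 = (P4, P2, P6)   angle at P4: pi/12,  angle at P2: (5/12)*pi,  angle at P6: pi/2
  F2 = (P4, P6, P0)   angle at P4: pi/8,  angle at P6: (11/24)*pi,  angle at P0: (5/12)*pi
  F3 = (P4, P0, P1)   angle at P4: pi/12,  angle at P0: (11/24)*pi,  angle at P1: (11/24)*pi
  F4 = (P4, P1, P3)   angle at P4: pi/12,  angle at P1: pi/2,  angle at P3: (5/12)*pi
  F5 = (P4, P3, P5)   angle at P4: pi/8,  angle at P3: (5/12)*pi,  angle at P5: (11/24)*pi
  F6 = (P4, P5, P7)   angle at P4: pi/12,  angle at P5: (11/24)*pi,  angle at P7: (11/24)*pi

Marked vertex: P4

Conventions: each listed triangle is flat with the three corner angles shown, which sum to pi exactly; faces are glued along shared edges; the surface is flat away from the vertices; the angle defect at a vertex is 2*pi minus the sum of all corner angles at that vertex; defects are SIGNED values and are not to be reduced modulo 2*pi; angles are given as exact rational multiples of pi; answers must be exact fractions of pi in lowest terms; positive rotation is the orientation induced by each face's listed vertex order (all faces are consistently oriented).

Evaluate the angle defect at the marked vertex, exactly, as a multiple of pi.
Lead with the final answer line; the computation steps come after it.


Answer: defect(P4) = (5/4)*pi

Sum of corner angles at P4: (3/4)*pi
defect = 2*pi - (3/4)*pi


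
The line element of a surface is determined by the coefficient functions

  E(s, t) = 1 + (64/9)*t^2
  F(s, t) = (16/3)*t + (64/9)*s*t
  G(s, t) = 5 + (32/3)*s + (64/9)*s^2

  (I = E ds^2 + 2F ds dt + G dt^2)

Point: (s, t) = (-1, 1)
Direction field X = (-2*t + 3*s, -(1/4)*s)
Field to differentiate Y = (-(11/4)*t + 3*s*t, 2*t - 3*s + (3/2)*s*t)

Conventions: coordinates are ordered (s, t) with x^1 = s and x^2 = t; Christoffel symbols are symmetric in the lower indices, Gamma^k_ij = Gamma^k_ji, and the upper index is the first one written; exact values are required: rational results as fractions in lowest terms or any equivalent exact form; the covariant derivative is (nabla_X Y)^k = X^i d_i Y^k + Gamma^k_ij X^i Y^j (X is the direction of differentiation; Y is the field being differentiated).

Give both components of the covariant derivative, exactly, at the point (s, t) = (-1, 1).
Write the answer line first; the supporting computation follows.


Answer: (nabla_X Y)^s = -39643/1232, (nabla_X Y)^t = 7121/616

E = 73/9, F = -16/9, G = 13/9 at the point
E_s = 0, E_t = 128/9, F_s = 64/9, F_t = -16/9, G_s = -32/9, G_t = 0
EG - F^2 = 77/9;  g^inv = (9/77) * [[13/9, 16/9], [16/9, 73/9]]
first-kind symbols [ij,l] = (1/2)(d_i g_jl + d_j g_il - d_l g_ij): [ss,s] = E_s/2 = 0, [ss,t] = F_s - E_t/2 = 0, [st,s] = E_t/2 = 64/9, [st,t] = G_s/2 = -16/9, [tt,s] = F_t - G_s/2 = 0, [tt,t] = G_t/2 = 0
Gamma^s_ij = (G*[ij,s] - F*[ij,t])/(EG - F^2), Gamma^t_ij = (E*[ij,t] - F*[ij,s])/(EG - F^2)
Gamma_sss = 0, Gamma_sst = 64/77, Gamma_stt = 0, Gamma_tss = 0, Gamma_tst = -16/77, Gamma_ttt = 0
X = (-5, 1/4), Y = (-23/4, 7/2) at the point


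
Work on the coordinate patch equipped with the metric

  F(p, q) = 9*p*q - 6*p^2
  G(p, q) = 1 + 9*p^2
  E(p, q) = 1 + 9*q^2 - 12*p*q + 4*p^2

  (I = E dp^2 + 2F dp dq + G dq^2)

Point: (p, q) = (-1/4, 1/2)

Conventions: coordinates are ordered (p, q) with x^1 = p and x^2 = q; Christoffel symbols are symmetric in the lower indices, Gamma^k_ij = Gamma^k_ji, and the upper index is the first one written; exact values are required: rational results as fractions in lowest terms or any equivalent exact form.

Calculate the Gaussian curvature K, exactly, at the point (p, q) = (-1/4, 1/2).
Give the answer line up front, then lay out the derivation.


Answer: K = -2304/7921

E = 5, F = -3/2, G = 25/16, EG - F^2 = 89/16 at the point
E_p = -8, E_q = 12, F_p = 15/2, F_q = -9/4, G_p = -9/2, G_q = 0
E_qq = 18, F_pq = 9, G_pp = 18
By Brioschi, K is (det M1 - det M2) divided by (EG - F^2) squared.
M1 = [[-E_qq/2 + F_pq - G_pp/2, E_p/2, F_p - E_q/2], [F_q - G_p/2, E, F], [G_q/2, F, G]] = [[-9, -4, 3/2], [0, 5, -3/2], [0, -3/2, 25/16]]; det M1 = -801/16
M2 = [[0, E_q/2, G_p/2], [E_q/2, E, F], [G_p/2, F, G]] = [[0, 6, -9/4], [6, 5, -3/2], [-9/4, -3/2, 25/16]]; det M2 = -657/16
det M1 - det M2 = -9; K = -9 / (89/16)^2 = -2304/7921


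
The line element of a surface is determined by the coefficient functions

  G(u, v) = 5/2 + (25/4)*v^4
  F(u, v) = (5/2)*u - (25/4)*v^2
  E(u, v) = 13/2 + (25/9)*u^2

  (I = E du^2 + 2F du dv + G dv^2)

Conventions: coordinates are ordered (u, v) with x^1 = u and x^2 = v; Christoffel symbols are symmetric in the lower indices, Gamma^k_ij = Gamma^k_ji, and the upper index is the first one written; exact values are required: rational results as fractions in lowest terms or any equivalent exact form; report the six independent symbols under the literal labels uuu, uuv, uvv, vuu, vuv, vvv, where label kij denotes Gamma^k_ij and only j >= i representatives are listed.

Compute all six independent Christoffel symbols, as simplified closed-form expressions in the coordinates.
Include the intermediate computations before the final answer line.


E = 13/2 + (25/9)*u^2; F = (5/2)*u - (25/4)*v^2; G = 5/2 + (25/4)*v^4
Gamma^k_ij = (1/2) g^{kl} (d_i g_jl + d_j g_il - d_l g_ij), with g^inv = (1/(EG-F^2)) [[G, -F], [-F, E]]
first partials: E_u = (50/9)*u, E_v = 0, F_u = 5/2, F_v = -(25/2)*v, G_u = 0, G_v = 25*v^3
D = EG - F^2 = 65/4 + (25/36)*u^2 + (125/4)*u*v^2 + (25/16)*v^4 + (625/36)*u^2*v^4
expanded: Gamma^u_uu = (G E_u - 2F F_u + F E_v)/(2D), Gamma^u_uv = (G E_v - F G_u)/(2D), Gamma^u_vv = (2G F_v - G G_u - F G_v)/(2D), Gamma^v_uu = (2E F_u - E E_v - F E_u)/(2D), Gamma^v_uv = (E G_u - F E_v)/(2D), Gamma^v_vv = (E G_v - 2F F_v + F G_u)/(2D); substitute and cancel common factors

Answer: Gamma_uuu = (500*u*v^4 + 20*u + 450*v^2)/(500*u^2*v^4 + 20*u^2 + 900*u*v^2 + 45*v^4 + 468), Gamma_uuv = 0, Gamma_uvv = (-900*u*v^3 - 900*v)/(500*u^2*v^4 + 20*u^2 + 900*u*v^2 + 45*v^4 + 468), Gamma_vuu = (500*u*v^2 + 468)/(500*u^2*v^4 + 20*u^2 + 900*u*v^2 + 45*v^4 + 468), Gamma_vuv = 0, Gamma_vvv = (1000*u^2*v^3 + 900*u*v + 90*v^3)/(500*u^2*v^4 + 20*u^2 + 900*u*v^2 + 45*v^4 + 468)


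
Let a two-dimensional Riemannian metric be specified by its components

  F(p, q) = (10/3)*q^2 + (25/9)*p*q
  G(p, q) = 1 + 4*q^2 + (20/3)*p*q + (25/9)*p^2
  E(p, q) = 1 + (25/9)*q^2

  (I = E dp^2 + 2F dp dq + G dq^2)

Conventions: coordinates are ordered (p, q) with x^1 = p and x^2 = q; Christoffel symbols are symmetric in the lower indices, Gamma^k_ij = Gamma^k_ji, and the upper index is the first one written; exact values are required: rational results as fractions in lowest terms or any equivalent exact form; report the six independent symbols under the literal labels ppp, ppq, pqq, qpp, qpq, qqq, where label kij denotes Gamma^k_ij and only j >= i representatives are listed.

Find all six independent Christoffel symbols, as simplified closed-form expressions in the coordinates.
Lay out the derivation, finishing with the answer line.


E = 1 + (25/9)*q^2; F = (10/3)*q^2 + (25/9)*p*q; G = 1 + 4*q^2 + (20/3)*p*q + (25/9)*p^2
Gamma^k_ij = (1/2) g^{kl} (d_i g_jl + d_j g_il - d_l g_ij), with g^inv = (1/(EG-F^2)) [[G, -F], [-F, E]]
first partials: E_p = 0, E_q = (50/9)*q, F_p = (25/9)*q, F_q = (20/3)*q + (25/9)*p, G_p = (20/3)*q + (50/9)*p, G_q = 8*q + (20/3)*p
D = EG - F^2 = 1 + (61/9)*q^2 + (20/3)*p*q + (25/9)*p^2
expanded: Gamma^p_pp = (G E_p - 2F F_p + F E_q)/(2D), Gamma^p_pq = (G E_q - F G_p)/(2D), Gamma^p_qq = (2G F_q - G G_p - F G_q)/(2D), Gamma^q_pp = (2E F_p - E E_q - F E_p)/(2D), Gamma^q_pq = (E G_p - F E_q)/(2D), Gamma^q_qq = (E G_q - 2F F_q + F G_p)/(2D); substitute and cancel common factors

Answer: Gamma_ppp = 0, Gamma_ppq = 25*q/(25*p^2 + 60*p*q + 61*q^2 + 9), Gamma_pqq = 30*q/(25*p^2 + 60*p*q + 61*q^2 + 9), Gamma_qpp = 0, Gamma_qpq = (25*p + 30*q)/(25*p^2 + 60*p*q + 61*q^2 + 9), Gamma_qqq = (30*p + 36*q)/(25*p^2 + 60*p*q + 61*q^2 + 9)


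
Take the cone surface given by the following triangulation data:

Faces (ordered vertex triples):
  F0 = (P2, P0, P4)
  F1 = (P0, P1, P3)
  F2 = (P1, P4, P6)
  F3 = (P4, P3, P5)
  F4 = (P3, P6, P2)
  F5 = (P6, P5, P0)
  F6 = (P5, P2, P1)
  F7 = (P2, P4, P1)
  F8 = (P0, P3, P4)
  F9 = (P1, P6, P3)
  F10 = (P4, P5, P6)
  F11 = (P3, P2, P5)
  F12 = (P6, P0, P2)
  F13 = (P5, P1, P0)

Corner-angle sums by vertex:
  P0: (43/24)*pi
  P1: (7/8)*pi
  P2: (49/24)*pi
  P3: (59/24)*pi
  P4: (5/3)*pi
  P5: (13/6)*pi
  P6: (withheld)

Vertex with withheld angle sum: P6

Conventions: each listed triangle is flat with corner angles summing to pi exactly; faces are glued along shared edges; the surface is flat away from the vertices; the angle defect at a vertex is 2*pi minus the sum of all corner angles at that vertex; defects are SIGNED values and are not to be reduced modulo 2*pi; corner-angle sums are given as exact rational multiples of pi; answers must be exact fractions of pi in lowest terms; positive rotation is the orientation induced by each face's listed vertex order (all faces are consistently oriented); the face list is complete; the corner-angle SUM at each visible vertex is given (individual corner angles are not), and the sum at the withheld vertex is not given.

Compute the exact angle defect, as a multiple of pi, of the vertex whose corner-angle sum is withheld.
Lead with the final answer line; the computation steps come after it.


Answer: defect(P6) = -pi

V = 7, E = 21, F = 14; chi = V - E + F = 0
Gauss-Bonnet: total defect = 2*pi*chi = 0; visible defects sum to pi


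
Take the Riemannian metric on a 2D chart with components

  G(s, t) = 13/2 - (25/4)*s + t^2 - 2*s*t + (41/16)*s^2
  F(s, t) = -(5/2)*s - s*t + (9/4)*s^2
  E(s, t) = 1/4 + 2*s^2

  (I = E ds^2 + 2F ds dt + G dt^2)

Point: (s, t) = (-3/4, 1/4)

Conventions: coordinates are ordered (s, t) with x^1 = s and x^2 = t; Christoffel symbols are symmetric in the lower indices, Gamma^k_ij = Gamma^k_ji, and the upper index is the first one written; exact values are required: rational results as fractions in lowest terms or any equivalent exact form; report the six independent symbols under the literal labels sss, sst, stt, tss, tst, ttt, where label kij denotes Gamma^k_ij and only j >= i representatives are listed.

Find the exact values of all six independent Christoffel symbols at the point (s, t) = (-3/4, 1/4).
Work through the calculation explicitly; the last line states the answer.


E = 11/8, F = 213/64, G = 3345/256 at the point
E_s = -3, E_t = 0, F_s = -49/8, F_t = 3/4, G_s = -339/32, G_t = 2
EG - F^2 = 28221/4096;  g^inv = (4096/28221) * [[3345/256, -213/64], [-213/64, 11/8]]
first-kind symbols [ij,l] = (1/2)(d_i g_jl + d_j g_il - d_l g_ij): [ss,s] = E_s/2 = -3/2, [ss,t] = F_s - E_t/2 = -49/8, [st,s] = E_t/2 = 0, [st,t] = G_s/2 = -339/64, [tt,s] = F_t - G_s/2 = 387/64, [tt,t] = G_t/2 = 1
Gamma^s_ij = (G*[ij,s] - F*[ij,t])/(EG - F^2), Gamma^t_ij = (E*[ij,t] - F*[ij,s])/(EG - F^2)

Answer: Gamma_sss = 1072/9407, Gamma_sst = 24069/9407, Gamma_stt = 413329/37628, Gamma_tss = -14048/28221, Gamma_tst = -9944/9407, Gamma_ttt = -76799/28221


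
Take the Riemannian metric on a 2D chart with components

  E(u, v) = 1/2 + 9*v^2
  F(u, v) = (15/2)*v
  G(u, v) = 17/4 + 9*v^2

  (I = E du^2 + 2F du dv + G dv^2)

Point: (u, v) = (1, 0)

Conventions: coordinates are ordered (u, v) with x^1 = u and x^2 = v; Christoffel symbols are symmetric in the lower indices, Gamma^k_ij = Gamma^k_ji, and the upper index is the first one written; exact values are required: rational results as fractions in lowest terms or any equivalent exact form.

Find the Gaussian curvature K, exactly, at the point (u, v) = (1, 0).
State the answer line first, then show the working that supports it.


Answer: K = -72/17

E = 1/2, F = 0, G = 17/4, EG - F^2 = 17/8 at the point
E_u = 0, E_v = 0, F_u = 0, F_v = 15/2, G_u = 0, G_v = 0
E_vv = 18, F_uv = 0, G_uu = 0
The intrinsic route: Brioschi's K = (det M1 - det M2)/(EG - F^2)^2.
M1 = [[-E_vv/2 + F_uv - G_uu/2, E_u/2, F_u - E_v/2], [F_v - G_u/2, E, F], [G_v/2, F, G]] = [[-9, 0, 0], [15/2, 1/2, 0], [0, 0, 17/4]]; det M1 = -153/8
M2 = [[0, E_v/2, G_u/2], [E_v/2, E, F], [G_u/2, F, G]] = [[0, 0, 0], [0, 1/2, 0], [0, 0, 17/4]]; det M2 = 0
det M1 - det M2 = -153/8; K = -153/8 / (17/8)^2 = -72/17


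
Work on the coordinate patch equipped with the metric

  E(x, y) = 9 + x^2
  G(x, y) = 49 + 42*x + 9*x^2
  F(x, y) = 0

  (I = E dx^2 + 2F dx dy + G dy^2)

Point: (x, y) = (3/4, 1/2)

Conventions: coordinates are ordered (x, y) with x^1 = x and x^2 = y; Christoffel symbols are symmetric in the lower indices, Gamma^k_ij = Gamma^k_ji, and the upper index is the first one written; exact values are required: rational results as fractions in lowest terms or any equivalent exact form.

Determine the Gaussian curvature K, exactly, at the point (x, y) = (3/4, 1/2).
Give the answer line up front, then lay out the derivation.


Answer: K = 256/96237

E = 153/16, F = 0, G = 1369/16, EG - F^2 = 209457/256 at the point
E_x = 3/2, E_y = 0, F_x = 0, F_y = 0, G_x = 111/2, G_y = 0
E_yy = 0, F_xy = 0, G_xx = 18
K follows from Brioschi's formula, (det M1 - det M2)/(EG - F^2)^2.
M1 = [[-E_yy/2 + F_xy - G_xx/2, E_x/2, F_x - E_y/2], [F_y - G_x/2, E, F], [G_y/2, F, G]] = [[-9, 3/4, 0], [-111/4, 153/16, 0], [0, 0, 1369/16]]; det M1 = -357309/64
M2 = [[0, E_y/2, G_x/2], [E_y/2, E, F], [G_x/2, F, G]] = [[0, 0, 111/4], [0, 153/16, 0], [111/4, 0, 1369/16]]; det M2 = -1885113/256
det M1 - det M2 = 455877/256; K = 455877/256 / (209457/256)^2 = 256/96237


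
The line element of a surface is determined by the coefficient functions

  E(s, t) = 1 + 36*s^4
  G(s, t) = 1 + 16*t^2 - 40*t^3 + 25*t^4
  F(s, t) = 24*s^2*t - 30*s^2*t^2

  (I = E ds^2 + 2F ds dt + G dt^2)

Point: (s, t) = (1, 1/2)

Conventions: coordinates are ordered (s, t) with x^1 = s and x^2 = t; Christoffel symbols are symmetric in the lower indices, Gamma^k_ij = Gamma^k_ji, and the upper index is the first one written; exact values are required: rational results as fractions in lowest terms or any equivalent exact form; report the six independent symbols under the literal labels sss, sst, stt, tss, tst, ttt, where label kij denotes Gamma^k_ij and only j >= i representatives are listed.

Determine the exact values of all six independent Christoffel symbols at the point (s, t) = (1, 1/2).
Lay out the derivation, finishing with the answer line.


E = 37, F = 9/2, G = 25/16 at the point
E_s = 144, E_t = 0, F_s = 9, F_t = -6, G_s = 0, G_t = -3/2
EG - F^2 = 601/16;  g^inv = (16/601) * [[25/16, -9/2], [-9/2, 37]]
first-kind symbols [ij,l] = (1/2)(d_i g_jl + d_j g_il - d_l g_ij): [ss,s] = E_s/2 = 72, [ss,t] = F_s - E_t/2 = 9, [st,s] = E_t/2 = 0, [st,t] = G_s/2 = 0, [tt,s] = F_t - G_s/2 = -6, [tt,t] = G_t/2 = -3/4
Gamma^s_ij = (G*[ij,s] - F*[ij,t])/(EG - F^2), Gamma^t_ij = (E*[ij,t] - F*[ij,s])/(EG - F^2)

Answer: Gamma_sss = 1152/601, Gamma_sst = 0, Gamma_stt = -96/601, Gamma_tss = 144/601, Gamma_tst = 0, Gamma_ttt = -12/601


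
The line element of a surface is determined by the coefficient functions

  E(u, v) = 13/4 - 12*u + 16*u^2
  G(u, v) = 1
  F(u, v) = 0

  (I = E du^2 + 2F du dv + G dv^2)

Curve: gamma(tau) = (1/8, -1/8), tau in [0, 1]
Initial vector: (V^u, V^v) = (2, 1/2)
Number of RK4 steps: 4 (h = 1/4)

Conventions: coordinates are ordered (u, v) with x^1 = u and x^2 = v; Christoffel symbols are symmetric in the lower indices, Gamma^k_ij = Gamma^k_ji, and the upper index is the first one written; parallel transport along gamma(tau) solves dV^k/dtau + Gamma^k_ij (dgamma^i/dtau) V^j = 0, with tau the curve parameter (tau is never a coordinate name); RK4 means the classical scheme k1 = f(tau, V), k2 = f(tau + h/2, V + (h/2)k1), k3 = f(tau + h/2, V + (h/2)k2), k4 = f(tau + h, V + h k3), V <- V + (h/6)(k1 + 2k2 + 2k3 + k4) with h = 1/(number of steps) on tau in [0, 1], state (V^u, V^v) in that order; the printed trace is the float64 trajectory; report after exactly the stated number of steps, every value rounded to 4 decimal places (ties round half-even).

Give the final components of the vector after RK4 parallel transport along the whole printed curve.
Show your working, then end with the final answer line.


gamma'(tau) = (0, 0); f(tau, V)^k = -Gamma^k_ij(gamma(tau)) gamma'^i(tau) V^j; h = 1/4; intermediate values shown to 6 dp
curve data and Christoffel symbols at the stage parameters:
  tau = 0.000000: gamma = (0.125000, -0.125000), gamma' = (0.000000, 0.000000); Gamma_uuu = -2.000000, Gamma_uuv = 0.000000, Gamma_uvv = 0.000000, Gamma_vuu = 0.000000, Gamma_vuv = 0.000000, Gamma_vvv = 0.000000
  tau = 0.125000: gamma = (0.125000, -0.125000), gamma' = (0.000000, 0.000000); Gamma_uuu = -2.000000, Gamma_uuv = 0.000000, Gamma_uvv = 0.000000, Gamma_vuu = 0.000000, Gamma_vuv = 0.000000, Gamma_vvv = 0.000000
  tau = 0.250000: gamma = (0.125000, -0.125000), gamma' = (0.000000, 0.000000); Gamma_uuu = -2.000000, Gamma_uuv = 0.000000, Gamma_uvv = 0.000000, Gamma_vuu = 0.000000, Gamma_vuv = 0.000000, Gamma_vvv = 0.000000
  tau = 0.375000: gamma = (0.125000, -0.125000), gamma' = (0.000000, 0.000000); Gamma_uuu = -2.000000, Gamma_uuv = 0.000000, Gamma_uvv = 0.000000, Gamma_vuu = 0.000000, Gamma_vuv = 0.000000, Gamma_vvv = 0.000000
  tau = 0.500000: gamma = (0.125000, -0.125000), gamma' = (0.000000, 0.000000); Gamma_uuu = -2.000000, Gamma_uuv = 0.000000, Gamma_uvv = 0.000000, Gamma_vuu = 0.000000, Gamma_vuv = 0.000000, Gamma_vvv = 0.000000
  tau = 0.625000: gamma = (0.125000, -0.125000), gamma' = (0.000000, 0.000000); Gamma_uuu = -2.000000, Gamma_uuv = 0.000000, Gamma_uvv = 0.000000, Gamma_vuu = 0.000000, Gamma_vuv = 0.000000, Gamma_vvv = 0.000000
  tau = 0.750000: gamma = (0.125000, -0.125000), gamma' = (0.000000, 0.000000); Gamma_uuu = -2.000000, Gamma_uuv = 0.000000, Gamma_uvv = 0.000000, Gamma_vuu = 0.000000, Gamma_vuv = 0.000000, Gamma_vvv = 0.000000
  tau = 0.875000: gamma = (0.125000, -0.125000), gamma' = (0.000000, 0.000000); Gamma_uuu = -2.000000, Gamma_uuv = 0.000000, Gamma_uvv = 0.000000, Gamma_vuu = 0.000000, Gamma_vuv = 0.000000, Gamma_vvv = 0.000000
  tau = 1.000000: gamma = (0.125000, -0.125000), gamma' = (0.000000, 0.000000); Gamma_uuu = -2.000000, Gamma_uuv = 0.000000, Gamma_uvv = 0.000000, Gamma_vuu = 0.000000, Gamma_vuv = 0.000000, Gamma_vvv = 0.000000
step 0: V^u = 2.0000, V^v = 0.5000
step 1: k1 = (0.000000, 0.000000), k2 = (0.000000, 0.000000), k3 = (0.000000, 0.000000), k4 = (0.000000, 0.000000); V <- V + (h/6)(k1 + 2k2 + 2k3 + k4): V^u = 2.0000, V^v = 0.5000
step 2: k1 = (0.000000, 0.000000), k2 = (0.000000, 0.000000), k3 = (0.000000, 0.000000), k4 = (0.000000, 0.000000); V <- V + (h/6)(k1 + 2k2 + 2k3 + k4): V^u = 2.0000, V^v = 0.5000
step 3: k1 = (0.000000, 0.000000), k2 = (0.000000, 0.000000), k3 = (0.000000, 0.000000), k4 = (0.000000, 0.000000); V <- V + (h/6)(k1 + 2k2 + 2k3 + k4): V^u = 2.0000, V^v = 0.5000
step 4: k1 = (0.000000, 0.000000), k2 = (0.000000, 0.000000), k3 = (0.000000, 0.000000), k4 = (0.000000, 0.000000); V <- V + (h/6)(k1 + 2k2 + 2k3 + k4): V^u = 2.0000, V^v = 0.5000

Answer: V^u = 2.0000, V^v = 0.5000


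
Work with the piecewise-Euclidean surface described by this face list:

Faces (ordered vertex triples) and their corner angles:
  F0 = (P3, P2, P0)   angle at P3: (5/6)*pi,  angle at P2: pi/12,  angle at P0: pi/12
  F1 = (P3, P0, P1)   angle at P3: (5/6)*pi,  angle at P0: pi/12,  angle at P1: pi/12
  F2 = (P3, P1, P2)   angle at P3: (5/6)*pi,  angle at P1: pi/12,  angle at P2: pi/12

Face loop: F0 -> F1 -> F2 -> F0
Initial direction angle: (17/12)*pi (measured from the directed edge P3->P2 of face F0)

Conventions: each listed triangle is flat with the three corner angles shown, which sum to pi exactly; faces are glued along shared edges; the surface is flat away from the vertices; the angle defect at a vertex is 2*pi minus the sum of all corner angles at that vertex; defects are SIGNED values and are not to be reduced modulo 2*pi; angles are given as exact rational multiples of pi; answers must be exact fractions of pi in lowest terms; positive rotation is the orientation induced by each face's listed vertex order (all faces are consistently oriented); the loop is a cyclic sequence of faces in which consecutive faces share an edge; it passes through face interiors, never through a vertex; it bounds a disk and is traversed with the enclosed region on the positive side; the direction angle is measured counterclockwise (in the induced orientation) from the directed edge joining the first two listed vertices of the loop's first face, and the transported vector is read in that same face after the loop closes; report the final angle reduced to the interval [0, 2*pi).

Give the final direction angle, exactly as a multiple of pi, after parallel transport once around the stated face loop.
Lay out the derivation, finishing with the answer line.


enclosed vertex P3: corner angles sum to (5/2)*pi, defect = 2*pi - (5/2)*pi = -pi/2
the rotation equals the total enclosed defect, so the final angle is initial + defects (mod 2*pi)
final angle = (17/12)*pi - pi/2 = (11/12)*pi (mod 2*pi)

Answer: final direction angle = (11/12)*pi


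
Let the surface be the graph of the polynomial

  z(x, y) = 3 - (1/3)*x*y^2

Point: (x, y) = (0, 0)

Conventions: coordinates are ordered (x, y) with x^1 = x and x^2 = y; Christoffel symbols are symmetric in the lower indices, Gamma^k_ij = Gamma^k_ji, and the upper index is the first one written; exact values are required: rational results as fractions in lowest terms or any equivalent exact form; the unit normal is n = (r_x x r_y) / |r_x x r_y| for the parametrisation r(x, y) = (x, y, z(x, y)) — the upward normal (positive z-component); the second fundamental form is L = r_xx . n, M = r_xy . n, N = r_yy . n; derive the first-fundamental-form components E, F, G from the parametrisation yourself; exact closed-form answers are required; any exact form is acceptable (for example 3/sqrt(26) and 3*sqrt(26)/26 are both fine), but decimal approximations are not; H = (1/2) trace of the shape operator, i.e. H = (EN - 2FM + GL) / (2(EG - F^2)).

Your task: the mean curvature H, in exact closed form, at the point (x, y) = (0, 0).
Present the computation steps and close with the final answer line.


z_x = 0, z_y = 0, z_xx = 0, z_xy = 0, z_yy = 0
E = 1, F = 0, G = 1; answer radicand W^2 = 1
unnormalised second-form numerators: l = 0, m = 0, n = 0; L = l/sqrt(1), and similarly M = m/sqrt(W^2), N = n/sqrt(W^2)
H = (E*n - 2*F*m + G*l) / (2*(EG - F^2)*sqrt(W^2)); E*n - 2*F*m + G*l = 0, EG - F^2 = 1, so H = (0)/sqrt(1)

Answer: H = 0


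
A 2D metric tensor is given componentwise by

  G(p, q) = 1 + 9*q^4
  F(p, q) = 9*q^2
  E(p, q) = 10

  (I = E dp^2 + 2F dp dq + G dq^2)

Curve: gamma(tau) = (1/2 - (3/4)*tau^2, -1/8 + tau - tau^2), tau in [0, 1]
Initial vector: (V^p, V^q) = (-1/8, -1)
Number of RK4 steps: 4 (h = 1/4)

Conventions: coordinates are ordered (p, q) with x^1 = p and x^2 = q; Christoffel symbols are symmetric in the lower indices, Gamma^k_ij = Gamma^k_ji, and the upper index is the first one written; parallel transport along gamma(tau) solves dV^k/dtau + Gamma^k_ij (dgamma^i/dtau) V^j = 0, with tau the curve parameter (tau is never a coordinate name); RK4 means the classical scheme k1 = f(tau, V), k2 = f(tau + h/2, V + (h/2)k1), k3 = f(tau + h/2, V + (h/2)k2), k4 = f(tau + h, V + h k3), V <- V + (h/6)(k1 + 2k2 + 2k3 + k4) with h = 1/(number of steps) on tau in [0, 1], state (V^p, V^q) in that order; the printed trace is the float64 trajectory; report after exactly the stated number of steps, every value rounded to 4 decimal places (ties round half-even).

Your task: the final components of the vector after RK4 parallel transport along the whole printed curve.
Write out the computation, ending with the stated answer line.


gamma'(tau) = (-(3/2)*tau, 1 - 2*tau); f(tau, V)^k = -Gamma^k_ij(gamma(tau)) gamma'^i(tau) V^j; h = 1/4; intermediate values shown to 6 dp
curve data and Christoffel symbols at the stage parameters:
  tau = 0.000000: gamma = (0.500000, -0.125000), gamma' = (0.000000, 1.000000); Gamma_ppp = 0.000000, Gamma_ppq = 0.000000, Gamma_pqq = -0.224951, Gamma_qpp = 0.000000, Gamma_qpq = 0.000000, Gamma_qqq = -0.003515
  tau = 0.125000: gamma = (0.488281, -0.015625), gamma' = (-0.187500, 0.750000); Gamma_ppp = 0.000000, Gamma_ppq = 0.000000, Gamma_pqq = -0.028125, Gamma_qpp = 0.000000, Gamma_qpq = 0.000000, Gamma_qqq = -0.000007
  tau = 0.250000: gamma = (0.453125, 0.062500), gamma' = (-0.375000, 0.500000); Gamma_ppp = 0.000000, Gamma_ppq = 0.000000, Gamma_pqq = 0.112498, Gamma_qpp = 0.000000, Gamma_qpq = 0.000000, Gamma_qqq = 0.000439
  tau = 0.375000: gamma = (0.394531, 0.109375), gamma' = (-0.562500, 0.250000); Gamma_ppp = 0.000000, Gamma_ppq = 0.000000, Gamma_pqq = 0.196850, Gamma_qpp = 0.000000, Gamma_qpq = 0.000000, Gamma_qqq = 0.002355
  tau = 0.500000: gamma = (0.312500, 0.125000), gamma' = (-0.750000, 0.000000); Gamma_ppp = 0.000000, Gamma_ppq = 0.000000, Gamma_pqq = 0.224951, Gamma_qpp = 0.000000, Gamma_qpq = 0.000000, Gamma_qqq = 0.003515
  tau = 0.625000: gamma = (0.207031, 0.109375), gamma' = (-0.937500, -0.250000); Gamma_ppp = 0.000000, Gamma_ppq = 0.000000, Gamma_pqq = 0.196850, Gamma_qpp = 0.000000, Gamma_qpq = 0.000000, Gamma_qqq = 0.002355
  tau = 0.750000: gamma = (0.078125, 0.062500), gamma' = (-1.125000, -0.500000); Gamma_ppp = 0.000000, Gamma_ppq = 0.000000, Gamma_pqq = 0.112498, Gamma_qpp = 0.000000, Gamma_qpq = 0.000000, Gamma_qqq = 0.000439
  tau = 0.875000: gamma = (-0.074219, -0.015625), gamma' = (-1.312500, -0.750000); Gamma_ppp = 0.000000, Gamma_ppq = 0.000000, Gamma_pqq = -0.028125, Gamma_qpp = 0.000000, Gamma_qpq = 0.000000, Gamma_qqq = -0.000007
  tau = 1.000000: gamma = (-0.250000, -0.125000), gamma' = (-1.500000, -1.000000); Gamma_ppp = 0.000000, Gamma_ppq = 0.000000, Gamma_pqq = -0.224951, Gamma_qpp = 0.000000, Gamma_qpq = 0.000000, Gamma_qqq = -0.003515
step 0: V^p = -0.1250, V^q = -1.0000
step 1: k1 = (-0.224951, -0.003515), k2 = (-0.021103, -0.000005), k3 = (-0.021094, -0.000005), k4 = (0.056249, 0.000220); V <- V + (h/6)(k1 + 2k2 + 2k3 + k4): V^p = -0.1355, V^q = -1.0001
step 2: k1 = (0.056257, 0.000220), k2 = (0.049218, 0.000589), k3 = (0.049216, 0.000589), k4 = (0.000000, 0.000000); V <- V + (h/6)(k1 + 2k2 + 2k3 + k4): V^p = -0.1250, V^q = -1.0000
step 3: k1 = (0.000000, 0.000000), k2 = (-0.049214, -0.000589), k3 = (-0.049218, -0.000589), k4 = (-0.056259, -0.000220); V <- V + (h/6)(k1 + 2k2 + 2k3 + k4): V^p = -0.1355, V^q = -1.0001
step 4: k1 = (-0.056257, -0.000220), k2 = (0.021097, 0.000005), k3 = (0.021097, 0.000005), k4 = (0.224981, 0.003515); V <- V + (h/6)(k1 + 2k2 + 2k3 + k4): V^p = -0.1250, V^q = -1.0000

Answer: V^p = -0.1250, V^q = -1.0000


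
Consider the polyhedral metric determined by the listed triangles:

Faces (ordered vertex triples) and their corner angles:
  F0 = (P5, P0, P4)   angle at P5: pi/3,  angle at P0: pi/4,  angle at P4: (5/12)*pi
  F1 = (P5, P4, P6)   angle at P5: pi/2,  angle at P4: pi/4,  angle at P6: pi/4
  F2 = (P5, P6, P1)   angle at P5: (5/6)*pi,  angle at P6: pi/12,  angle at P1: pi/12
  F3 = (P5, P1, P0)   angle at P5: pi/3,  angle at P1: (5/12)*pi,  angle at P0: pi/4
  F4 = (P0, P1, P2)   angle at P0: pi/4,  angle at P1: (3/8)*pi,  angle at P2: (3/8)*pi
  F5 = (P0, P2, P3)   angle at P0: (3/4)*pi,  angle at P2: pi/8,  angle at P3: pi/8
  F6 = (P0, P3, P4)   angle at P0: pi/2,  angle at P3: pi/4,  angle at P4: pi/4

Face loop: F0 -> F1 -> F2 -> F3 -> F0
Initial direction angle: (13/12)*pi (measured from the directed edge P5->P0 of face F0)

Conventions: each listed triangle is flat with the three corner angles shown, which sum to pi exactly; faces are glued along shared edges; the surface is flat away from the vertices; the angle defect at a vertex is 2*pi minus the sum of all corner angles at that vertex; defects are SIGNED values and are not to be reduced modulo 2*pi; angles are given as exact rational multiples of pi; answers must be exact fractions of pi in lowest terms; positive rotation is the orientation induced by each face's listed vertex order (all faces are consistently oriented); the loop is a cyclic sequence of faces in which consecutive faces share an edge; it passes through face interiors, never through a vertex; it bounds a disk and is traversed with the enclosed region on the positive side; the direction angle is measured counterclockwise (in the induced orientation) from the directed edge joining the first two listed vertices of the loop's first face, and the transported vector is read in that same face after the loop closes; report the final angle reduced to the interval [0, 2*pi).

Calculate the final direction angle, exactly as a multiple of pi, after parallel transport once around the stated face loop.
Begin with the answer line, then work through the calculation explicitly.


Answer: final direction angle = (13/12)*pi

enclosed vertex P5: corner angles sum to 2*pi, defect = 2*pi - 2*pi = 0
final direction = starting direction + enclosed defect total, reduced mod 2*pi (induced orientation)
final angle = (13/12)*pi + 0 = (13/12)*pi (mod 2*pi)


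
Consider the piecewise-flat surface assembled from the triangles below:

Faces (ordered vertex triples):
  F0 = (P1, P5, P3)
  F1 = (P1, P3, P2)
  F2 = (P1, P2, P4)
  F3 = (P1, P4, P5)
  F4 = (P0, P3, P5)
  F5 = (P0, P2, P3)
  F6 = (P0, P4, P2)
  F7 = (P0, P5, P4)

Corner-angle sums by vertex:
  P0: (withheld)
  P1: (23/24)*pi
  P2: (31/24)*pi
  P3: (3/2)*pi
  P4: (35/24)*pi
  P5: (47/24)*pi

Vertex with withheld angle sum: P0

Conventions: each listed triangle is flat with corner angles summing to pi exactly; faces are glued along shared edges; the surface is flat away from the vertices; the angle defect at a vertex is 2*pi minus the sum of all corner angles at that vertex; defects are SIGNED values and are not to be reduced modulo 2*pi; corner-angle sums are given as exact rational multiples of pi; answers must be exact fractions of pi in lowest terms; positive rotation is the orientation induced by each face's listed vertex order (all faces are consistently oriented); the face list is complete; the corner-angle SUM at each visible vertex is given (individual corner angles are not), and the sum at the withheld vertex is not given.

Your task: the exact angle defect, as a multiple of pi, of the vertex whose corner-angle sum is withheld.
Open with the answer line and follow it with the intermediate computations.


Answer: defect(P0) = (7/6)*pi

V = 6, E = 12, F = 8; chi = V - E + F = 2
Gauss-Bonnet: total defect = 2*pi*chi = 4*pi; visible defects sum to (17/6)*pi


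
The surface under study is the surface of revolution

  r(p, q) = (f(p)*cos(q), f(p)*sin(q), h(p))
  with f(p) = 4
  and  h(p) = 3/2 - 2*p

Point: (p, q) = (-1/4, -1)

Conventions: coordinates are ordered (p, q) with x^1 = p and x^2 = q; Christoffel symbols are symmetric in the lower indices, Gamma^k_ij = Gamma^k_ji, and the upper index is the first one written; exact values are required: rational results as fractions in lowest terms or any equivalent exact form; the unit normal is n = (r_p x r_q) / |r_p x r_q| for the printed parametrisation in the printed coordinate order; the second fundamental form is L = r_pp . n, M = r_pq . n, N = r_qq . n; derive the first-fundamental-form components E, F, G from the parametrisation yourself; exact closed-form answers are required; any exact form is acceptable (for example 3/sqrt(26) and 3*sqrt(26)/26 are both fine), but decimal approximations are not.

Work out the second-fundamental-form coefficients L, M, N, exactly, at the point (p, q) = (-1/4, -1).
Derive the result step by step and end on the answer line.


f = 4, f' = 0, f'' = 0, h' = -2, h'' = 0
E = 4, F = 0, G = 16; answer radicand W^2 = 4
unnormalised second-form numerators: l = 0, m = 0, n = -8; L = l/sqrt(4), and similarly M = m/sqrt(W^2), N = n/sqrt(W^2)

Answer: L = 0, M = 0, N = -4


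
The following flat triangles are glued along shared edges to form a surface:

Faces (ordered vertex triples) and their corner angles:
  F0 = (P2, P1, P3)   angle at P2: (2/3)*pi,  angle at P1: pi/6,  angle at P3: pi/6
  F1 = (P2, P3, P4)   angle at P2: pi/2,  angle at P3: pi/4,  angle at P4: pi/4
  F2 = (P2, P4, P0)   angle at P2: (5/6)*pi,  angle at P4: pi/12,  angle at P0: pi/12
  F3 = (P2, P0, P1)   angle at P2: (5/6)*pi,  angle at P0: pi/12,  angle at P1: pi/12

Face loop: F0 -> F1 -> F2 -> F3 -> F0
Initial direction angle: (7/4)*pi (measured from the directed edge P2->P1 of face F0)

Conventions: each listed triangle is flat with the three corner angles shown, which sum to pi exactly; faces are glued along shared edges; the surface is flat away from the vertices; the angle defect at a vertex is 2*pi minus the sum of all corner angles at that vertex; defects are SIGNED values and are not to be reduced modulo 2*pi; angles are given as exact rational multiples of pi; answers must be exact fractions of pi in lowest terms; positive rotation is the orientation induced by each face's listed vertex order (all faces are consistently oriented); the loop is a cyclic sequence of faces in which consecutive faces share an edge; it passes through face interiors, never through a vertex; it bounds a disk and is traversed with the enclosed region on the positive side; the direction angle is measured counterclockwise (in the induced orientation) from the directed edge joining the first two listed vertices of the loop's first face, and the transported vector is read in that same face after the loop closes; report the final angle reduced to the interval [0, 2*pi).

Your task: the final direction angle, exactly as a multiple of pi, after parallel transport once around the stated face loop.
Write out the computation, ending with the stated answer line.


enclosed vertex P2: corner angles sum to (17/6)*pi, defect = 2*pi - (17/6)*pi = (-5/6)*pi
final direction = starting direction + enclosed defect total, reduced mod 2*pi (induced orientation)
final angle = (7/4)*pi - (5/6)*pi = (11/12)*pi (mod 2*pi)

Answer: final direction angle = (11/12)*pi


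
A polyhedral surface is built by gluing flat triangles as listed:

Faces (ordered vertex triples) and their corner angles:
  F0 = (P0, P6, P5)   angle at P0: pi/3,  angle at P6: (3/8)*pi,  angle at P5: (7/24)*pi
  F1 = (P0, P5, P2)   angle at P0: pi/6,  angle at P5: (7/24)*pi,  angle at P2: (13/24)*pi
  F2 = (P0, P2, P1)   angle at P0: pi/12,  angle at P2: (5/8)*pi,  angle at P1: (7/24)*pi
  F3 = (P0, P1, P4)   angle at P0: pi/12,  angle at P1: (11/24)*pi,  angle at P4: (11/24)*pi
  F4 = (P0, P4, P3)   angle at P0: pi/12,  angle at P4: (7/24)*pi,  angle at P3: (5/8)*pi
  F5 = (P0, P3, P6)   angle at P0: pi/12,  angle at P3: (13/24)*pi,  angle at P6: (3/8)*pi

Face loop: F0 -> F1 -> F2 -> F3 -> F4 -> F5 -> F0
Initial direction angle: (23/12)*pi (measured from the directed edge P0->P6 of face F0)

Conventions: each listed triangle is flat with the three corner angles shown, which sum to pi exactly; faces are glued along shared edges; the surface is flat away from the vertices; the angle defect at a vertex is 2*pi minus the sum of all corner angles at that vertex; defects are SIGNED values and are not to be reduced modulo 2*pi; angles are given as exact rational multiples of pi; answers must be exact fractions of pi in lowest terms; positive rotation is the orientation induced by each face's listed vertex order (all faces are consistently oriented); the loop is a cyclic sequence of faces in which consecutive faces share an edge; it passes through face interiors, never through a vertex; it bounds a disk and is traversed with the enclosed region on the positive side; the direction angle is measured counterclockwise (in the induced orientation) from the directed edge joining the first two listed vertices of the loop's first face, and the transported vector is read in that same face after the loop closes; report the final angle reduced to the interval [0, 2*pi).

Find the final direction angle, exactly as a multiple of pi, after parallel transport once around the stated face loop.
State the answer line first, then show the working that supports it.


Answer: final direction angle = (13/12)*pi

enclosed vertex P0: corner angles sum to (5/6)*pi, defect = 2*pi - (5/6)*pi = (7/6)*pi
adding the enclosed defects to the starting angle (mod 2*pi, induced orientation) gives the holonomy
final angle = (23/12)*pi + (7/6)*pi = (13/12)*pi (mod 2*pi)


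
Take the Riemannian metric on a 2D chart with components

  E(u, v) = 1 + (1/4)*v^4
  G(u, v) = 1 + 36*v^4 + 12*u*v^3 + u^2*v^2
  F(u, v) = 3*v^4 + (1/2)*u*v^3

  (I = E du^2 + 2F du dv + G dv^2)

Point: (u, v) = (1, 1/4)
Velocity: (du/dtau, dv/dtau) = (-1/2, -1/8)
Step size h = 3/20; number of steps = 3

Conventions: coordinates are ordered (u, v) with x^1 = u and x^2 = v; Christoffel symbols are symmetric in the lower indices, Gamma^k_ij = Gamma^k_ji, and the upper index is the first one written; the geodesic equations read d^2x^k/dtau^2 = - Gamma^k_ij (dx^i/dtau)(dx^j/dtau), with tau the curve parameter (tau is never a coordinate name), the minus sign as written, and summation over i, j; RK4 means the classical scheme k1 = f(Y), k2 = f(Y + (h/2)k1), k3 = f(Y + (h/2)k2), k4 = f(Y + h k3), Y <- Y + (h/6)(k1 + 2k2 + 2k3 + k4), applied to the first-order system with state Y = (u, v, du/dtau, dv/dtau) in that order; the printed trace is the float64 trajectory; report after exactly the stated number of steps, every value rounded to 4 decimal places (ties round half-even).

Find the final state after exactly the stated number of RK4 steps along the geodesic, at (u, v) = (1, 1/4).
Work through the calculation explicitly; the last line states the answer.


f(Y) = (du/dtau, dv/dtau, -Gamma^u_ij Y'^i Y'^j, -Gamma^v_ij Y'^i Y'^j) with the Gammas evaluated at the stage position; h = 0.150000; intermediate values shown to 6 dp
step 0: u = 1.0000, v = 0.2500, du/dtau = -0.5000, dv/dtau = -0.1250
step 1:
  k1: at (u, v) = (1.000000, 0.250000), (du/dtau, dv/dtau) = (-0.500000, -0.125000); Gamma_uuu = 0.000000, Gamma_uuv = 0.005614, Gamma_uvv = 0.089825, Gamma_vuu = 0.000000, Gamma_vuv = 0.112281, Gamma_vvv = 1.796491; k1 = (-0.500000, -0.125000, -0.002105, -0.042105)
  k2: at (u, v) = (0.962500, 0.240625), (du/dtau, dv/dtau) = (-0.500158, -0.128158); Gamma_uuu = 0.000000, Gamma_uuv = 0.005214, Gamma_uvv = 0.083422, Gamma_vuu = 0.000000, Gamma_vuv = 0.104277, Gamma_vvv = 1.668432; k2 = (-0.500158, -0.128158, -0.002039, -0.040771)
  k3: at (u, v) = (0.962488, 0.240388), (du/dtau, dv/dtau) = (-0.500153, -0.128058); Gamma_uuu = 0.000000, Gamma_uuv = 0.005203, Gamma_uvv = 0.083262, Gamma_vuu = 0.000000, Gamma_vuv = 0.104093, Gamma_vvv = 1.665886; k3 = (-0.500153, -0.128058, -0.002032, -0.040652)
  k4: at (u, v) = (0.924977, 0.230791), (du/dtau, dv/dtau) = (-0.500305, -0.131098); Gamma_uuu = 0.000000, Gamma_uuv = 0.004784, Gamma_uvv = 0.076578, Gamma_vuu = 0.000000, Gamma_vuv = 0.095750, Gamma_vvv = 1.532760; k4 = (-0.500305, -0.131098, -0.001944, -0.038903)
  Y <- Y + (h/6)(k1 + 2k2 + 2k3 + k4): u = 0.9250, v = 0.2308, du/dtau = -0.5003, dv/dtau = -0.1311
step 2:
  k1: at (u, v) = (0.924977, 0.230787), (du/dtau, dv/dtau) = (-0.500305, -0.131096); Gamma_uuu = 0.000000, Gamma_uuv = 0.004784, Gamma_uvv = 0.076575, Gamma_vuu = 0.000000, Gamma_vuv = 0.095747, Gamma_vvv = 1.532710; k1 = (-0.500305, -0.131096, -0.001944, -0.038901)
  k2: at (u, v) = (0.887454, 0.220955), (du/dtau, dv/dtau) = (-0.500451, -0.134014); Gamma_uuu = 0.000000, Gamma_uuv = 0.004351, Gamma_uvv = 0.069682, Gamma_vuu = 0.000000, Gamma_vuv = 0.087156, Gamma_vvv = 1.395926; k2 = (-0.500451, -0.134014, -0.001835, -0.036761)
  k3: at (u, v) = (0.887443, 0.220736), (du/dtau, dv/dtau) = (-0.500442, -0.133853); Gamma_uuu = 0.000000, Gamma_uuv = 0.004340, Gamma_uvv = 0.069535, Gamma_vuu = 0.000000, Gamma_vuv = 0.086985, Gamma_vvv = 1.393527; k3 = (-0.500442, -0.133853, -0.001827, -0.036621)
  k4: at (u, v) = (0.849910, 0.210709), (du/dtau, dv/dtau) = (-0.500579, -0.136590); Gamma_uuu = 0.000000, Gamma_uuv = 0.003901, Gamma_uvv = 0.062553, Gamma_vuu = 0.000000, Gamma_vuv = 0.078290, Gamma_vvv = 1.255270; k4 = (-0.500579, -0.136590, -0.001701, -0.034125)
  Y <- Y + (h/6)(k1 + 2k2 + 2k3 + k4): u = 0.8499, v = 0.2107, du/dtau = -0.5006, dv/dtau = -0.1366
step 3:
  k1: at (u, v) = (0.849910, 0.210701), (du/dtau, dv/dtau) = (-0.500579, -0.136591); Gamma_uuu = 0.000000, Gamma_uuv = 0.003901, Gamma_uvv = 0.062549, Gamma_vuu = 0.000000, Gamma_vuv = 0.078284, Gamma_vvv = 1.255188; k1 = (-0.500579, -0.136591, -0.001700, -0.034124)
  k2: at (u, v) = (0.812367, 0.200457), (du/dtau, dv/dtau) = (-0.500706, -0.139150); Gamma_uuu = 0.000000, Gamma_uuv = 0.003461, Gamma_uvv = 0.055563, Gamma_vuu = 0.000000, Gamma_vuv = 0.069590, Gamma_vvv = 1.117098; k2 = (-0.500706, -0.139150, -0.001558, -0.031327)
  k3: at (u, v) = (0.812357, 0.200265), (du/dtau, dv/dtau) = (-0.500696, -0.138941); Gamma_uuu = 0.000000, Gamma_uuv = 0.003453, Gamma_uvv = 0.055440, Gamma_vuu = 0.000000, Gamma_vuv = 0.069447, Gamma_vvv = 1.115065; k3 = (-0.500696, -0.138941, -0.001551, -0.031188)
  k4: at (u, v) = (0.774806, 0.189860), (du/dtau, dv/dtau) = (-0.500812, -0.141269); Gamma_uuu = 0.000000, Gamma_uuv = 0.003022, Gamma_uvv = 0.048595, Gamma_vuu = 0.000000, Gamma_vuv = 0.060927, Gamma_vvv = 0.979768; k4 = (-0.500812, -0.141269, -0.001397, -0.028174)
  Y <- Y + (h/6)(k1 + 2k2 + 2k3 + k4): u = 0.7748, v = 0.1899, du/dtau = -0.5008, dv/dtau = -0.1413

Answer: u = 0.7748, v = 0.1899, du/dtau = -0.5008, dv/dtau = -0.1413
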